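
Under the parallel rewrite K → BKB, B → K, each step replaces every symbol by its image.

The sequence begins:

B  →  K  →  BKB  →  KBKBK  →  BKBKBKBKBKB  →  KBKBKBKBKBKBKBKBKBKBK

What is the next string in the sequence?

Rewriting the 21 symbols of KBKBKBKBKBKBKBKBKBKBK one by one yields BKB K BKB K BKB K BKB K BKB K BKB K BKB K BKB K BKB K BKB K BKB; concatenated:

BKBKBKBKBKBKBKBKBKBKBKBKBKBKBKBKBKBKBKBKBKB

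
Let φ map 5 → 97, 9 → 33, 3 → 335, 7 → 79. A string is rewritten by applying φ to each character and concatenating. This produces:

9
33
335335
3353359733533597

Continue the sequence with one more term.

Rewriting the 16 symbols of 3353359733533597 one by one yields 335 335 97 335 335 97 33 79 335 335 97 335 335 97 33 79; concatenated:

3353359733533597337933533597335335973379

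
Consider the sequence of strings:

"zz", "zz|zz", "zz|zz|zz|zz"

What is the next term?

Each string is two copies of the previous one joined by '|'.
Doubling zz|zz|zz|zz with '|' between the halves:

zz|zz|zz|zz|zz|zz|zz|zz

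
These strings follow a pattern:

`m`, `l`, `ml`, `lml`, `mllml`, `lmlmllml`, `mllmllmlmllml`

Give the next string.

lmlmllmlmllmllmlmllml

From term 3 onward, concatenate the second-to-last term with the last: m·l = ml, l·ml = lml, …
So term 8 is lmlmllml·mllmllmlmllml.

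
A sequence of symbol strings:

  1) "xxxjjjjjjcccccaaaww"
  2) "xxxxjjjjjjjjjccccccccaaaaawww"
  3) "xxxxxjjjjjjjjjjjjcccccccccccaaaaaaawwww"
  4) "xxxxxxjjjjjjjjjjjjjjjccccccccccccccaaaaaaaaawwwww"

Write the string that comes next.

The n-th term is n+2 x's then 3n+3 j's then 3n+2 c's then 2n+1 a's then n+1 w's (n = 1, 2, …).
For the next term, n = 5, so the run lengths are 7, 18, 17, 11, 6.

xxxxxxxjjjjjjjjjjjjjjjjjjcccccccccccccccccaaaaaaaaaaawwwwww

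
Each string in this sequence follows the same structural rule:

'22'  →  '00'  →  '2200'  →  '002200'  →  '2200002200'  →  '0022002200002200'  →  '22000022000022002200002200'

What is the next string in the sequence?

This is a Fibonacci-style word recurrence s(k) = s(k−2)·s(k−1): e.g. 22·00 = 2200.
The next term joins 0022002200002200 and 22000022000022002200002200.

002200220000220022000022000022002200002200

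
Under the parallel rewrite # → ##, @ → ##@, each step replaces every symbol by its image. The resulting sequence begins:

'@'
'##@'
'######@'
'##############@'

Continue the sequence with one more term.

Applying the rule to each of the 15 symbols of ##############@ gives the pieces ## ## ## ## ## ## ## ## ## ## ## ## ## ## ##@, which concatenate to the answer.

##############################@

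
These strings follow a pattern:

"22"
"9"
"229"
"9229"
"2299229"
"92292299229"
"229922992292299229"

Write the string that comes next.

This is a Fibonacci-style word recurrence s(k) = s(k−2)·s(k−1): e.g. 22·9 = 229.
Continuing: 92292299229 · 229922992292299229 gives term 8.

92292299229229922992292299229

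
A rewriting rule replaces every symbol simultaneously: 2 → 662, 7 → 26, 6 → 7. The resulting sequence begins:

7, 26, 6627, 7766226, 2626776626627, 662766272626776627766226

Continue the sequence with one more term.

77662267766226662766272626776622626776626627

Replace each of the 24 characters of 662766272626776627766226 in place — 7 7 662 26 7 7 662 26 662 7 662 7 26 26 7 7 662 26 26 7 7 662 662 7 — and concatenate.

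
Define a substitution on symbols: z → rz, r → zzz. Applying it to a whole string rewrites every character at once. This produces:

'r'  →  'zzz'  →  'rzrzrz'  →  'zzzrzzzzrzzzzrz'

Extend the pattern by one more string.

Replace each of the 15 characters of zzzrzzzzrzzzzrz in place — rz rz rz zzz rz rz rz rz zzz rz rz rz rz zzz rz — and concatenate.

rzrzrzzzzrzrzrzrzzzzrzrzrzrzzzzrz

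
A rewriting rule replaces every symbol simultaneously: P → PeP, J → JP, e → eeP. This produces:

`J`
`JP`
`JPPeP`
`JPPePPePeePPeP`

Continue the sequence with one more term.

Rewriting the 14 symbols of JPPePPePeePPeP one by one yields JP PeP PeP eeP PeP PeP eeP PeP eeP eeP PeP PeP eeP PeP; concatenated:

JPPePPePeePPePPePeePPePeePeePPePPePeePPeP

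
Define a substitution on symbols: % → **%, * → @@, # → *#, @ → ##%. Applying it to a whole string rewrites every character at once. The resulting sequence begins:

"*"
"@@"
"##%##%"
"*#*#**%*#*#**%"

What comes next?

@@*#@@*#@@@@**%@@*#@@*#@@@@**%

Replace each of the 14 characters of *#*#**%*#*#**% in place — @@ *# @@ *# @@ @@ **% @@ *# @@ *# @@ @@ **% — and concatenate.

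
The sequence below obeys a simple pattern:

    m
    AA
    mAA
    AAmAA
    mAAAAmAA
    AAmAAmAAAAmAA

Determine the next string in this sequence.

This is a Fibonacci-style word recurrence s(k) = s(k−2)·s(k−1): e.g. m·AA = mAA.
The next term joins mAAAAmAA and AAmAAmAAAAmAA.

mAAAAmAAAAmAAmAAAAmAA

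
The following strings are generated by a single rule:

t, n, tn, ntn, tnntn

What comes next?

Each term (from the third on) is the two preceding terms concatenated in order: term 3 = t·n = tn.
Continuing: ntn · tnntn gives term 6.

ntntnntn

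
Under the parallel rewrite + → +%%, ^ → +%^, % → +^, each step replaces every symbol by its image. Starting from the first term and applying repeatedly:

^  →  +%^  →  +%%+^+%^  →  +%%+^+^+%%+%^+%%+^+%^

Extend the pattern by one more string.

+%%+^+^+%%+%^+%%+%^+%%+^+^+%%+^+%^+%%+^+^+%%+%^+%%+^+%^

φ(+%%+^+^+%%+%^+%%+^+%^) expands symbol-by-symbol to +%% +^ +^ +%% +%^ +%% +%^ +%% +^ +^ +%% +^ +%^ +%% +^ +^ +%% +%^ +%% +^ +%^; joining the 21 pieces gives the next term.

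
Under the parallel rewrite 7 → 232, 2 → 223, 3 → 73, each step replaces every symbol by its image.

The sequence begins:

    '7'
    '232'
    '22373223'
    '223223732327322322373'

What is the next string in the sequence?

2232237322322373232732237322323273223223732232237323273

φ(223223732327322322373) expands symbol-by-symbol to 223 223 73 223 223 73 232 73 223 73 223 232 73 223 223 73 223 223 73 232 73; joining the 21 pieces gives the next term.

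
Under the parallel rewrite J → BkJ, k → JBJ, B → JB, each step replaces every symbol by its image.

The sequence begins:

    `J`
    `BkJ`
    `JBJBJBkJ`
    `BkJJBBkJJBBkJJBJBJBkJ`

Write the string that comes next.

JBJBJBkJBkJJBJBJBJBkJBkJJBJBJBJBkJBkJJBBkJJBBkJJBJBJBkJ

φ(BkJJBBkJJBBkJJBJBJBkJ) expands symbol-by-symbol to JB JBJ BkJ BkJ JB JB JBJ BkJ BkJ JB JB JBJ BkJ BkJ JB BkJ JB BkJ JB JBJ BkJ; joining the 21 pieces gives the next term.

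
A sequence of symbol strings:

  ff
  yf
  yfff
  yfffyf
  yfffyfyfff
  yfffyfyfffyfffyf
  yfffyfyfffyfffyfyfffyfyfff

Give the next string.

yfffyfyfffyfffyfyfffyfyfffyfffyfyfffyfffyf

Each term (from the third on) is the previous term followed by the one before it: term 3 = yf·ff = yfff.
Continuing: yfffyfyfffyfffyfyfffyfyfff · yfffyfyfffyfffyf gives term 8.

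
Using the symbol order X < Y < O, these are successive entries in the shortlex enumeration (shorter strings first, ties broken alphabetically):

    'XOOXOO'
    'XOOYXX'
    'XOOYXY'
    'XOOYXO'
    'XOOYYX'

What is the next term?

XOOYYY

The successor of XOOYYX increments the rightmost position that isn't already O and resets every position after it to X.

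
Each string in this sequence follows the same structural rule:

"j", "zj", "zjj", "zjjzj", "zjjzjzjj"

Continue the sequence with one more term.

zjjzjzjjzjjzj

From term 3 onward, concatenate the last term with the second-to-last: zj·j = zjj, zjj·zj = zjjzj, …
Continuing: zjjzjzjj · zjjzj gives term 6.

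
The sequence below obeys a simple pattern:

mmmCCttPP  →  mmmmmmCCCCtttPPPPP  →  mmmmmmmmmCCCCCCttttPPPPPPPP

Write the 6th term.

mmmmmmmmmmmmmmmmmmCCCCCCCCCCCCtttttttPPPPPPPPPPPPPPPPP

Each string has the form m^{3n} C^{2n} t^{n+1} P^{3n-1} (n = 1, 2, …).
For term 6, n = 6, so the run lengths are 18, 12, 7, 17.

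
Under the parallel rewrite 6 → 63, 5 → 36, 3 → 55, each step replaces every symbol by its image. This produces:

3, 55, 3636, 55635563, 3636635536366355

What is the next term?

55635563635536365563556363553636

Replace each of the 16 characters of 3636635536366355 in place — 55 63 55 63 63 55 36 36 55 63 55 63 63 55 36 36 — and concatenate.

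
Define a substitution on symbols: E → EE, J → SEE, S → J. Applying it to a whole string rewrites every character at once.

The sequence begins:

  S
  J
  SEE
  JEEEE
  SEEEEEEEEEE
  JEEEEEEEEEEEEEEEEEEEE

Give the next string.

SEEEEEEEEEEEEEEEEEEEEEEEEEEEEEEEEEEEEEEEEEE

Applying the rule to each of the 21 symbols of JEEEEEEEEEEEEEEEEEEEE gives the pieces SEE EE EE EE EE EE EE EE EE EE EE EE EE EE EE EE EE EE EE EE EE, which concatenate to the answer.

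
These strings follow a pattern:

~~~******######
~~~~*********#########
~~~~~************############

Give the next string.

Reading off run lengths: ~ runs 3, 4, 5; * runs 6, 9, 12; # runs 6, 9, 12 — each is linear in n, where the shown terms are n = 2, 3, 4.
For the next term, n = 5, so the run lengths are 6, 15, 15.

~~~~~~***************###############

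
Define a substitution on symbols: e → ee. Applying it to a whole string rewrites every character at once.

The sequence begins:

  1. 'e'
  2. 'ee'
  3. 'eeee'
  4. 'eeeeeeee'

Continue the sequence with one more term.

Expanding eeeeeeee: e→ee, e→ee, e→ee, e→ee, e→ee, e→ee, e→ee, e→ee. Concatenated: ee ee ee ee ee ee ee ee.

eeeeeeeeeeeeeeee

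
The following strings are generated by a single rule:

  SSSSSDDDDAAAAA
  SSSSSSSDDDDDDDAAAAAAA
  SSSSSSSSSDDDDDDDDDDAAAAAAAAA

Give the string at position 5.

Reading off run lengths: S runs 5, 7, 9; D runs 4, 7, 10; A runs 5, 7, 9 — each is linear in n, where the shown terms are n = 2, 3, 4.
For term 5, n = 6, so the run lengths are 13, 16, 13.

SSSSSSSSSSSSSDDDDDDDDDDDDDDDDAAAAAAAAAAAAA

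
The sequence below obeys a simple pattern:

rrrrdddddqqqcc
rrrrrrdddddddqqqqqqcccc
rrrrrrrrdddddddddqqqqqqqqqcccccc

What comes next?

rrrrrrrrrrdddddddddddqqqqqqqqqqqqcccccccc

The n-th term is 2n+2 r's then 2n+3 d's then 3n q's then 2n c's (n = 1, 2, …).
At n = 4 the blocks have lengths 10, 11, 12, 8.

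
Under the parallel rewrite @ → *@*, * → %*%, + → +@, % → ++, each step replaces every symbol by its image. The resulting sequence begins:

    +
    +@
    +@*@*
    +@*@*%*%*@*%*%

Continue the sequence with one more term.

Rewriting the 14 symbols of +@*@*%*%*@*%*% one by one yields +@ *@* %*% *@* %*% ++ %*% ++ %*% *@* %*% ++ %*% ++; concatenated:

+@*@*%*%*@*%*%++%*%++%*%*@*%*%++%*%++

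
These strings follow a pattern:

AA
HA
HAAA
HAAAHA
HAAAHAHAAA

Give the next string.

HAAAHAHAAAHAAAHA

This is a Fibonacci-style word recurrence s(k) = s(k−1)·s(k−2): e.g. HA·AA = HAAA.
So term 6 is HAAAHAHAAA·HAAAHA.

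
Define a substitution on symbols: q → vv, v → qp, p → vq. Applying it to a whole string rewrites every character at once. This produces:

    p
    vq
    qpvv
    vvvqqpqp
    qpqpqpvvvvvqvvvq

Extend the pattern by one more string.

Rewriting the 16 symbols of qpqpqpvvvvvqvvvq one by one yields vv vq vv vq vv vq qp qp qp qp qp vv qp qp qp vv; concatenated:

vvvqvvvqvvvqqpqpqpqpqpvvqpqpqpvv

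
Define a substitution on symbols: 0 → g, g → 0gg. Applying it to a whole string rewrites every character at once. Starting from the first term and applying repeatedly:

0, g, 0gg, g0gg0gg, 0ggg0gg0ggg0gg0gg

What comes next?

Rewriting the 17 symbols of 0ggg0gg0ggg0gg0gg one by one yields g 0gg 0gg 0gg g 0gg 0gg g 0gg 0gg 0gg g 0gg 0gg g 0gg 0gg; concatenated:

g0gg0gg0ggg0gg0ggg0gg0gg0ggg0gg0ggg0gg0gg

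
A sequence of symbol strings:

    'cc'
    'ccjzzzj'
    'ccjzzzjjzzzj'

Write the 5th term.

ccjzzzjjzzzjjzzzjjzzzj

The strings grow by a fixed suffix jzzzj each time.
From ccjzzzjjzzzj, 2 further steps: ccjzzzjjzzzj → ccjzzzjjzzzjjzzzj → (answer).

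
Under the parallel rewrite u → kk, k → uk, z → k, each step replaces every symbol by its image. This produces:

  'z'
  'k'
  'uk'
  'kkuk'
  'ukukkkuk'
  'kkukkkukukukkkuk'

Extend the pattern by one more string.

Applying the rule to each of the 16 symbols of kkukkkukukukkkuk gives the pieces uk uk kk uk uk uk kk uk kk uk kk uk uk uk kk uk, which concatenate to the answer.

ukukkkukukukkkukkkukkkukukukkkuk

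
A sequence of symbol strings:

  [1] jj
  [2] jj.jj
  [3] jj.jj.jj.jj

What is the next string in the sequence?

Every step duplicates the string with '.' between the halves.
One more doubling of jj.jj.jj.jj gives the answer.

jj.jj.jj.jj.jj.jj.jj.jj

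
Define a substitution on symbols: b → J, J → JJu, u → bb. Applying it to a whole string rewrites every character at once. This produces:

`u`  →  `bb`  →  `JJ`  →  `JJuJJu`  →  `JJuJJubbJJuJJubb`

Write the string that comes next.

φ(JJuJJubbJJuJJubb) expands symbol-by-symbol to JJu JJu bb JJu JJu bb J J JJu JJu bb JJu JJu bb J J; joining the 16 pieces gives the next term.

JJuJJubbJJuJJubbJJJJuJJubbJJuJJubbJJ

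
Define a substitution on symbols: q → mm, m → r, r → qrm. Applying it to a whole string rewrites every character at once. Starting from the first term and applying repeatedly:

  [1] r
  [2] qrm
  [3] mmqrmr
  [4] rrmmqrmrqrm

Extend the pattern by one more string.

qrmqrmrrmmqrmrqrmmmqrmr

Expanding rrmmqrmrqrm: r→qrm, r→qrm, m→r, m→r, q→mm, r→qrm, m→r, r→qrm, q→mm, r→qrm, m→r. Concatenated: qrm qrm r r mm qrm r qrm mm qrm r.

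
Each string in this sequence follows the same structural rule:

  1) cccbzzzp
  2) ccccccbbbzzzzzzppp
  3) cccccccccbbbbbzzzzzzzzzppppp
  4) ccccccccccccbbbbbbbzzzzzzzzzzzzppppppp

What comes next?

Reading off run lengths: c runs 3, 6, 9, 12; b runs 1, 3, 5, 7; z runs 3, 6, 9, 12; p runs 1, 3, 5, 7 — each is linear in n (n = 1, 2, …).
At n = 5 the blocks have lengths 15, 9, 15, 9.

cccccccccccccccbbbbbbbbbzzzzzzzzzzzzzzzppppppppp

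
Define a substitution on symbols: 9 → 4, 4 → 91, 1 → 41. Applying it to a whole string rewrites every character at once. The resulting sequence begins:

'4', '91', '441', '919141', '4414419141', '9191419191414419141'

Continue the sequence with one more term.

Rewriting the 19 symbols of 9191419191414419141 one by one yields 4 41 4 41 91 41 4 41 4 41 91 41 91 91 41 4 41 91 41; concatenated:

441441914144144191419191414419141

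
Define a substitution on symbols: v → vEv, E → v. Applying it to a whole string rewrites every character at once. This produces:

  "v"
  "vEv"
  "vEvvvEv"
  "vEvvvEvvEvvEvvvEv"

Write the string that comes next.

φ(vEvvvEvvEvvEvvvEv) expands symbol-by-symbol to vEv v vEv vEv vEv v vEv vEv v vEv vEv v vEv vEv vEv v vEv; joining the 17 pieces gives the next term.

vEvvvEvvEvvEvvvEvvEvvvEvvEvvvEvvEvvEvvvEv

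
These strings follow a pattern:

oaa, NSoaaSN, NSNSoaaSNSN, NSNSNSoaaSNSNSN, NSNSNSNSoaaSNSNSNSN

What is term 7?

Every step adds NS to the front and SN to the end of the previous string.
From NSNSNSNSoaaSNSNSNSN, 2 further steps: NSNSNSNSoaaSNSNSNSN → NSNSNSNSNSoaaSNSNSNSNSN → (answer).

NSNSNSNSNSNSoaaSNSNSNSNSNSN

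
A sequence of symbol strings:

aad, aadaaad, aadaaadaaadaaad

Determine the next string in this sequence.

aadaaadaaadaaadaaadaaadaaadaaad

Each string is two copies of the previous one joined by 'a'.
One more doubling of aadaaadaaadaaad gives the answer.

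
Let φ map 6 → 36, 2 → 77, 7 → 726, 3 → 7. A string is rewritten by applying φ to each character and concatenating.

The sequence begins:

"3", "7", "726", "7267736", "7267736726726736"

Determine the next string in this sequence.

Replace each of the 16 characters of 7267736726726736 in place — 726 77 36 726 726 7 36 726 77 36 726 77 36 726 7 36 — and concatenate.

726773672672673672677367267736726736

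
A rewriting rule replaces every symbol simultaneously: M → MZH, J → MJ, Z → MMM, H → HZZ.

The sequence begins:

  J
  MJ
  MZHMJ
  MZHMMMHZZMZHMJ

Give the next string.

MZHMMMHZZMZHMZHMZHHZZMMMMMMMZHMMMHZZMZHMJ

Replace each of the 14 characters of MZHMMMHZZMZHMJ in place — MZH MMM HZZ MZH MZH MZH HZZ MMM MMM MZH MMM HZZ MZH MJ — and concatenate.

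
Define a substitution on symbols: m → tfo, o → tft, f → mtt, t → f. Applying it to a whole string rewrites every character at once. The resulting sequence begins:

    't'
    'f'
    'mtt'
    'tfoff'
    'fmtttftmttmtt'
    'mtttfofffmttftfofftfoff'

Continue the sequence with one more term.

Rewriting the 23 symbols of mtttfofffmttftfofftfoff one by one yields tfo f f f mtt tft mtt mtt mtt tfo f f mtt f mtt tft mtt mtt f mtt tft mtt mtt; concatenated:

tfofffmtttftmttmttmtttfoffmttfmtttftmttmttfmtttftmttmtt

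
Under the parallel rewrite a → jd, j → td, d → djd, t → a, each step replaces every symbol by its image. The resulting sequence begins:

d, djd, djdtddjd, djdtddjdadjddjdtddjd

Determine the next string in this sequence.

Rewriting the 20 symbols of djdtddjdadjddjdtddjd one by one yields djd td djd a djd djd td djd jd djd td djd djd td djd a djd djd td djd; concatenated:

djdtddjdadjddjdtddjdjddjdtddjddjdtddjdadjddjdtddjd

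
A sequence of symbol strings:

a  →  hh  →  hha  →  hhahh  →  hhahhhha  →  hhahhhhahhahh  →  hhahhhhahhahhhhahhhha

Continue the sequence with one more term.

Each term (from the third on) is the previous term followed by the one before it: term 3 = hh·a = hha.
The next term joins hhahhhhahhahhhhahhhha and hhahhhhahhahh.

hhahhhhahhahhhhahhhhahhahhhhahhahh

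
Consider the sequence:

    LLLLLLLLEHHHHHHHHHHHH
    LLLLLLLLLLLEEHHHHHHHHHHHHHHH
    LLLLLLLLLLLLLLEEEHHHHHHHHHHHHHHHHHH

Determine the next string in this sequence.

Reading off run lengths: L runs 8, 11, 14; E runs 1, 2, 3; H runs 12, 15, 18 — each is linear in n, where the shown terms are n = 3, 4, 5.
Setting n = 6 gives 17, 4, 21 characters in each block.

LLLLLLLLLLLLLLLLLEEEEHHHHHHHHHHHHHHHHHHHHH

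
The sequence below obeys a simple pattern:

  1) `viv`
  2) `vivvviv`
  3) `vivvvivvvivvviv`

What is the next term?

s(k+1) = s(k)·v·s(k) — each term doubles the last with 'v' between the halves.
Doubling vivvvivvvivvviv with 'v' between the halves:

vivvvivvvivvvivvvivvvivvvivvviv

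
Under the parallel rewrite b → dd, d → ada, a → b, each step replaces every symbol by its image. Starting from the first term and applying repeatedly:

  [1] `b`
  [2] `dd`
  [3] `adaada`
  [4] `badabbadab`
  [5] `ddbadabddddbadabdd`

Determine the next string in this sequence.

Applying the rule to each of the 18 symbols of ddbadabddddbadabdd gives the pieces ada ada dd b ada b dd ada ada ada ada dd b ada b dd ada ada, which concatenate to the answer.

adaadaddbadabddadaadaadaadaddbadabddadaada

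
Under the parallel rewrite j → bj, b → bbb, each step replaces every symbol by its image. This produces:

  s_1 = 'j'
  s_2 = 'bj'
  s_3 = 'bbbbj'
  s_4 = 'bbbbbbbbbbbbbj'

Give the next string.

Rewriting the 14 symbols of bbbbbbbbbbbbbj one by one yields bbb bbb bbb bbb bbb bbb bbb bbb bbb bbb bbb bbb bbb bj; concatenated:

bbbbbbbbbbbbbbbbbbbbbbbbbbbbbbbbbbbbbbbbj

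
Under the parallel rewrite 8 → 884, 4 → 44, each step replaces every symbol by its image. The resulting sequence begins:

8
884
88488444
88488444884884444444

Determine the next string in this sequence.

Rewriting the 20 symbols of 88488444884884444444 one by one yields 884 884 44 884 884 44 44 44 884 884 44 884 884 44 44 44 44 44 44 44; concatenated:

884884448848844444448848844488488444444444444444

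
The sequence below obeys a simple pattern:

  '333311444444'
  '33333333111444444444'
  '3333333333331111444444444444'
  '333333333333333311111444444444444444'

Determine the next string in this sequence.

33333333333333333333111111444444444444444444

The n-th term is 4n 3's then n+1 1's then 3n+3 4's (n = 1, 2, …).
Setting n = 5 gives 20, 6, 18 characters in each block.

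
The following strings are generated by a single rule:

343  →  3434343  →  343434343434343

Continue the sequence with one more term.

3434343434343434343434343434343

Each string is two copies of the previous one joined by '4'.
One more doubling of 343434343434343 gives the answer.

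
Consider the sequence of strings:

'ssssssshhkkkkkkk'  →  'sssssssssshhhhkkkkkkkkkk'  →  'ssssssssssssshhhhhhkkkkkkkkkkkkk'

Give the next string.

sssssssssssssssshhhhhhhhkkkkkkkkkkkkkkkk

The n-th term is 3n+1 s's then 2n-2 h's then 3n+1 k's, where the shown terms are n = 2, 3, 4.
At n = 5 the blocks have lengths 16, 8, 16.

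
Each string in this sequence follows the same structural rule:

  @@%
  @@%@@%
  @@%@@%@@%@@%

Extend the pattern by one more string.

@@%@@%@@%@@%@@%@@%@@%@@%

Every step duplicates the string.
One more doubling of @@%@@%@@%@@% gives the answer.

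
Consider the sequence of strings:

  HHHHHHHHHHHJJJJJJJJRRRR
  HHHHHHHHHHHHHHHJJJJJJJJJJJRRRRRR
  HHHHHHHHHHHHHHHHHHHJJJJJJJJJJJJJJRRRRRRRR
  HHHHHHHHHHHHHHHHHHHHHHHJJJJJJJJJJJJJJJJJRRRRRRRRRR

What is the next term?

Each string has the form H^{4n+3} J^{3n+2} R^{2n}, where the shown terms are n = 2, 3, 4, 5.
For the next term, n = 6, so the run lengths are 27, 20, 12.

HHHHHHHHHHHHHHHHHHHHHHHHHHHJJJJJJJJJJJJJJJJJJJJRRRRRRRRRRRR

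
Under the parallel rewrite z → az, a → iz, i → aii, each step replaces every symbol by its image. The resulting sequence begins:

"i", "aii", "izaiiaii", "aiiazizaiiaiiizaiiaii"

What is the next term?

Replace each of the 21 characters of aiiazizaiiaiiizaiiaii in place — iz aii aii iz az aii az iz aii aii iz aii aii aii az iz aii aii iz aii aii — and concatenate.

izaiiaiiizazaiiazizaiiaiiizaiiaiiaiiazizaiiaiiizaiiaii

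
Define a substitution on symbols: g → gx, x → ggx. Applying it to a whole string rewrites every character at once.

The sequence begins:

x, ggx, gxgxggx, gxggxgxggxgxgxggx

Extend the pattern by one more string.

φ(gxggxgxggxgxgxggx) expands symbol-by-symbol to gx ggx gx gx ggx gx ggx gx gx ggx gx ggx gx ggx gx gx ggx; joining the 17 pieces gives the next term.

gxggxgxgxggxgxggxgxgxggxgxggxgxggxgxgxggx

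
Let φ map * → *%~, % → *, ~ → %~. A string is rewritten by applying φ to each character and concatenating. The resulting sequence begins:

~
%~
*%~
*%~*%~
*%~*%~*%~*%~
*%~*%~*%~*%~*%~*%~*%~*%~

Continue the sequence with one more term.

Applying the rule to each of the 24 symbols of *%~*%~*%~*%~*%~*%~*%~*%~ gives the pieces *%~ * %~ *%~ * %~ *%~ * %~ *%~ * %~ *%~ * %~ *%~ * %~ *%~ * %~ *%~ * %~, which concatenate to the answer.

*%~*%~*%~*%~*%~*%~*%~*%~*%~*%~*%~*%~*%~*%~*%~*%~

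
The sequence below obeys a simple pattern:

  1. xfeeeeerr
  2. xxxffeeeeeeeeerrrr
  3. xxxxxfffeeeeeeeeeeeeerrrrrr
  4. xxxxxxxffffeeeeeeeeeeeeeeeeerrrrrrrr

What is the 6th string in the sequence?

xxxxxxxxxxxffffffeeeeeeeeeeeeeeeeeeeeeeeeerrrrrrrrrrrr

Term n consists of 2n-1 x's, followed by n f's, followed by 4n+1 e's, followed by 2n r's (n = 1, 2, …).
For term 6, n = 6, so the run lengths are 11, 6, 25, 12.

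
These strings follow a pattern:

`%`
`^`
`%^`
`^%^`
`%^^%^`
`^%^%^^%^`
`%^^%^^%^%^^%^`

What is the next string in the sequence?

From term 3 onward, concatenate the second-to-last term with the last: %·^ = %^, ^·%^ = ^%^, …
So term 8 is ^%^%^^%^·%^^%^^%^%^^%^.

^%^%^^%^%^^%^^%^%^^%^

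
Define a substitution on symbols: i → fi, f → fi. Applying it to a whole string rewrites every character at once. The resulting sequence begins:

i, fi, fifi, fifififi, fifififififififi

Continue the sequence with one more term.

Applying the rule to each of the 16 symbols of fifififififififi gives the pieces fi fi fi fi fi fi fi fi fi fi fi fi fi fi fi fi, which concatenate to the answer.

fifififififififififififififififi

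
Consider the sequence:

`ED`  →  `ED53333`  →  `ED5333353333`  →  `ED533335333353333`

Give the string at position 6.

Every step adds 53333 to the end: s(k+1) = s(k)·53333.
From ED533335333353333, 2 further steps: ED533335333353333 → ED53333533335333353333 → (answer).

ED5333353333533335333353333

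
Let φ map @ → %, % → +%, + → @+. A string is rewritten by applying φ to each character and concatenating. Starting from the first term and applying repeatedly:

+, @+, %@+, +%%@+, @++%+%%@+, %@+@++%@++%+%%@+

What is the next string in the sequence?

Rewriting the 16 symbols of %@+@++%@++%+%%@+ one by one yields +% % @+ % @+ @+ +% % @+ @+ +% @+ +% +% % @+; concatenated:

+%%@+%@+@++%%@+@++%@++%+%%@+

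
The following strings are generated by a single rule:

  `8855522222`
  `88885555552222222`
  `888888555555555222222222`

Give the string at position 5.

Reading off run lengths: 8 runs 2, 4, 6; 5 runs 3, 6, 9; 2 runs 5, 7, 9 — each is linear in n (n = 1, 2, …).
At n = 5 the blocks have lengths 10, 15, 13.

88888888885555555555555552222222222222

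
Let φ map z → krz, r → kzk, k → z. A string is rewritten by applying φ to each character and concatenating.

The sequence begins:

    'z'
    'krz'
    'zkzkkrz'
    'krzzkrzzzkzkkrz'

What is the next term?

zkzkkrzkrzzkzkkrzkrzkrzzkrzzzkzkkrz

Applying the rule to each of the 15 symbols of krzzkrzzzkzkkrz gives the pieces z kzk krz krz z kzk krz krz krz z krz z z kzk krz, which concatenate to the answer.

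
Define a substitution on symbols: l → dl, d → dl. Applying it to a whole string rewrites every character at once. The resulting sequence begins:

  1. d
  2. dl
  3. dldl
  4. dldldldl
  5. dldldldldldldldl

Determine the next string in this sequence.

dldldldldldldldldldldldldldldldl

φ(dldldldldldldldl) expands symbol-by-symbol to dl dl dl dl dl dl dl dl dl dl dl dl dl dl dl dl; joining the 16 pieces gives the next term.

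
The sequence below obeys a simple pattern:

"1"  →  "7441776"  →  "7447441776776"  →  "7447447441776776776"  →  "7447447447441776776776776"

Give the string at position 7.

7447447447447447441776776776776776776

s(k+1) = 744·s(k)·776, so each term gains 744 as a prefix and 776 as a suffix.
From 7447447447441776776776776, 2 further steps: 7447447447441776776776776 → 7447447447447441776776776776776 → (answer).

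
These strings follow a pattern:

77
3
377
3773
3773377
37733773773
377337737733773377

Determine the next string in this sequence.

Each term (from the third on) is the previous term followed by the one before it: term 3 = 3·77 = 377.
Continuing: 377337737733773377 · 37733773773 gives term 8.

37733773773377337737733773773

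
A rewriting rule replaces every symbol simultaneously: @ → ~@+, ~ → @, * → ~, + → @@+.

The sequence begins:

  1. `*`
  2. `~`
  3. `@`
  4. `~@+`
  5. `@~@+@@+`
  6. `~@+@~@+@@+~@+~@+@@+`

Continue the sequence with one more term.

Rewriting the 19 symbols of ~@+@~@+@@+~@+~@+@@+ one by one yields @ ~@+ @@+ ~@+ @ ~@+ @@+ ~@+ ~@+ @@+ @ ~@+ @@+ @ ~@+ @@+ ~@+ ~@+ @@+; concatenated:

@~@+@@+~@+@~@+@@+~@+~@+@@+@~@+@@+@~@+@@+~@+~@+@@+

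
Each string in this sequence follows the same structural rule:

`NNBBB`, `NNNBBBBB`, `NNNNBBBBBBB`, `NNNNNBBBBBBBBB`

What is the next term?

Term n consists of n+1 N's, followed by 2n+1 B's (n = 1, 2, …).
At n = 5 the blocks have lengths 6, 11.

NNNNNNBBBBBBBBBBB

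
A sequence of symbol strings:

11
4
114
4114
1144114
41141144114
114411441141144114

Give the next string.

Each term (from the third on) is the two preceding terms concatenated in order: term 3 = 11·4 = 114.
So term 8 is 41141144114·114411441141144114.

41141144114114411441141144114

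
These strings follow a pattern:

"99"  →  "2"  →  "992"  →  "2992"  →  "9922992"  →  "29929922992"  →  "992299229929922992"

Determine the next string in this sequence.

29929922992992299229929922992

This is a Fibonacci-style word recurrence s(k) = s(k−2)·s(k−1): e.g. 99·2 = 992.
The next term joins 29929922992 and 992299229929922992.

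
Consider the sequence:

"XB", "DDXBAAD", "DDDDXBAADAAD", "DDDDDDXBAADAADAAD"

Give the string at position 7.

Every step adds DD to the front and AAD to the end of the previous string.
From DDDDDDXBAADAADAAD, 3 further steps: DDDDDDXBAADAADAAD → DDDDDDDDXBAADAADAADAAD → DDDDDDDDDDXBAADAADAADAADAAD → (answer).

DDDDDDDDDDDDXBAADAADAADAADAADAAD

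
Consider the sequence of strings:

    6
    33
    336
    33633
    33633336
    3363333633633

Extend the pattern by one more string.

336333363363333633336

Each term (from the third on) is the previous term followed by the one before it: term 3 = 33·6 = 336.
So term 7 is 3363333633633·33633336.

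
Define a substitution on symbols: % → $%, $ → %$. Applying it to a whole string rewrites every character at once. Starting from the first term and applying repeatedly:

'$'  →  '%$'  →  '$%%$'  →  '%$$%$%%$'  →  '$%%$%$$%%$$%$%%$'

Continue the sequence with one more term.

%$$%$%%$$%%$%$$%$%%$%$$%%$$%$%%$

Applying the rule to each of the 16 symbols of $%%$%$$%%$$%$%%$ gives the pieces %$ $% $% %$ $% %$ %$ $% $% %$ %$ $% %$ $% $% %$, which concatenate to the answer.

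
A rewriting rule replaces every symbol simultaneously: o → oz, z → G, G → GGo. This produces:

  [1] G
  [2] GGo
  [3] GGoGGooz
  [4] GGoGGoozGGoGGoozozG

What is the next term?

Rewriting the 19 symbols of GGoGGoozGGoGGoozozG one by one yields GGo GGo oz GGo GGo oz oz G GGo GGo oz GGo GGo oz oz G oz G GGo; concatenated:

GGoGGoozGGoGGoozozGGGoGGoozGGoGGoozozGozGGGo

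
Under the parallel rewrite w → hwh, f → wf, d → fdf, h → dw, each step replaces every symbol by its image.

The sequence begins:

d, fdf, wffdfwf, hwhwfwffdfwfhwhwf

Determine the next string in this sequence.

Rewriting the 17 symbols of hwhwfwffdfwfhwhwf one by one yields dw hwh dw hwh wf hwh wf wf fdf wf hwh wf dw hwh dw hwh wf; concatenated:

dwhwhdwhwhwfhwhwfwffdfwfhwhwfdwhwhdwhwhwf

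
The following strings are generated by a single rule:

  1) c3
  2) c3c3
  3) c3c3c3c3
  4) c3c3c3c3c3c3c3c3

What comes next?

Every step duplicates the string.
One more doubling of c3c3c3c3c3c3c3c3 gives the answer.

c3c3c3c3c3c3c3c3c3c3c3c3c3c3c3c3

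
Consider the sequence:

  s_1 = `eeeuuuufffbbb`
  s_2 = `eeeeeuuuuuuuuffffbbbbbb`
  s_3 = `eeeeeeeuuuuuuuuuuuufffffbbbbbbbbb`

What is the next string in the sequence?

The n-th term is 2n+1 e's then 4n u's then n+2 f's then 3n b's (n = 1, 2, …).
Setting n = 4 gives 9, 16, 6, 12 characters in each block.

eeeeeeeeeuuuuuuuuuuuuuuuuffffffbbbbbbbbbbbb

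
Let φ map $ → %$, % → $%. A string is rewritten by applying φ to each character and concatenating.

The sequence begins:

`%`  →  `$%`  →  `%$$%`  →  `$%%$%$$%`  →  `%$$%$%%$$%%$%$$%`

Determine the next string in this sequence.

Rewriting the 16 symbols of %$$%$%%$$%%$%$$% one by one yields $% %$ %$ $% %$ $% $% %$ %$ $% $% %$ $% %$ %$ $%; concatenated:

$%%$%$$%%$$%$%%$%$$%$%%$$%%$%$$%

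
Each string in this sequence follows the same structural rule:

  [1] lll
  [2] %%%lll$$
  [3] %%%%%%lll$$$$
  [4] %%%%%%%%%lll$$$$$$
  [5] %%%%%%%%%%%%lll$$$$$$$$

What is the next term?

%%%%%%%%%%%%%%%lll$$$$$$$$$$

Every step adds %%% to the front and $$ to the end of the previous string.
One more step from %%%%%%%%%%%%lll$$$$$$$$ gives the answer.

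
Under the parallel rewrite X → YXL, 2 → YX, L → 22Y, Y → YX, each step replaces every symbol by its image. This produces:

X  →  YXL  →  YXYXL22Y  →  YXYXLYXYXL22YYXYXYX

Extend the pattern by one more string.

Rewriting the 19 symbols of YXYXLYXYXL22YYXYXYX one by one yields YX YXL YX YXL 22Y YX YXL YX YXL 22Y YX YX YX YX YXL YX YXL YX YXL; concatenated:

YXYXLYXYXL22YYXYXLYXYXL22YYXYXYXYXYXLYXYXLYXYXL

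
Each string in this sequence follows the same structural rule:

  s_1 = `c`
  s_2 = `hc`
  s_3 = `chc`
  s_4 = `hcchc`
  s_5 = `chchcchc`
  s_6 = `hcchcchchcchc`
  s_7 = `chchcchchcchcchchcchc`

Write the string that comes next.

From term 3 onward, concatenate the second-to-last term with the last: c·hc = chc, hc·chc = hcchc, …
So term 8 is hcchcchchcchc·chchcchchcchcchchcchc.

hcchcchchcchcchchcchchcchcchchcchc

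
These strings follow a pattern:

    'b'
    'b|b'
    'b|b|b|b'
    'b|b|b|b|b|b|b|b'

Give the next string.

Every step duplicates the string with '|' between the halves.
Doubling b|b|b|b|b|b|b|b with '|' between the halves:

b|b|b|b|b|b|b|b|b|b|b|b|b|b|b|b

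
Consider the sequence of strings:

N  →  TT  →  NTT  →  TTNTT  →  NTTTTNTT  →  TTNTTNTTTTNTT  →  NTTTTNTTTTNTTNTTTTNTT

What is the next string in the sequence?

This is a Fibonacci-style word recurrence s(k) = s(k−2)·s(k−1): e.g. N·TT = NTT.
The next term joins TTNTTNTTTTNTT and NTTTTNTTTTNTTNTTTTNTT.

TTNTTNTTTTNTTNTTTTNTTTTNTTNTTTTNTT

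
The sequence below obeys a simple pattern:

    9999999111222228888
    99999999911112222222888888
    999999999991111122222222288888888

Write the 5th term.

99999999999999911111112222222222222888888888888

Reading off run lengths: 9 runs 7, 9, 11; 1 runs 3, 4, 5; 2 runs 5, 7, 9; 8 runs 4, 6, 8 — each is linear in n, where the shown terms are n = 3, 4, 5.
Setting n = 7 gives 15, 7, 13, 12 characters in each block.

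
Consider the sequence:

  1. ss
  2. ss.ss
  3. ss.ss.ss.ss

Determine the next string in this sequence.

Each string is two copies of the previous one joined by '.'.
One more doubling of ss.ss.ss.ss gives the answer.

ss.ss.ss.ss.ss.ss.ss.ss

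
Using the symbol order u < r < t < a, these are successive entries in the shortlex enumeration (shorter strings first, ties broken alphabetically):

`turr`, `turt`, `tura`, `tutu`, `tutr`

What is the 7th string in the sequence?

tuta

Advancing 2 positions from tutr through tutr → tutt reaches term 7.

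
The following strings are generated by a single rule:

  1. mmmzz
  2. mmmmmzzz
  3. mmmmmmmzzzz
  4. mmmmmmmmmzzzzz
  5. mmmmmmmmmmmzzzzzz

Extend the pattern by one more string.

The n-th term is 2n+1 m's then n+1 z's (n = 1, 2, …).
For the next term, n = 6, so the run lengths are 13, 7.

mmmmmmmmmmmmmzzzzzzz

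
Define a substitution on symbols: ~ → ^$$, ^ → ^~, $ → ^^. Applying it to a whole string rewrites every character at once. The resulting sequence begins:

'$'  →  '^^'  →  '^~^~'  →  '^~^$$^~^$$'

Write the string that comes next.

Apply φ to ^~^$$^~^$$ symbol by symbol: ^→^~, ~→^$$, ^→^~, $→^^, $→^^, ^→^~, ~→^$$, ^→^~, $→^^, $→^^; joined: ^~ ^$$ ^~ ^^ ^^ ^~ ^$$ ^~ ^^ ^^.

^~^$$^~^^^^^~^$$^~^^^^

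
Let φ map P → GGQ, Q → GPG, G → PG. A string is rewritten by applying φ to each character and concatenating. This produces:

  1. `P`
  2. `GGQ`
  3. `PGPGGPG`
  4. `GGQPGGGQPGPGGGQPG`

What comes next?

Rewriting the 17 symbols of GGQPGGGQPGPGGGQPG one by one yields PG PG GPG GGQ PG PG PG GPG GGQ PG GGQ PG PG PG GPG GGQ PG; concatenated:

PGPGGPGGGQPGPGPGGPGGGQPGGGQPGPGPGGPGGGQPG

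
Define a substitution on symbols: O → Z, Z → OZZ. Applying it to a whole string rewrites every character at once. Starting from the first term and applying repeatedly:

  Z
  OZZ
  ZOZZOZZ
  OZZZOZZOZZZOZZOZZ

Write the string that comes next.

ZOZZOZZOZZZOZZOZZZOZZOZZOZZZOZZOZZZOZZOZZ

Applying the rule to each of the 17 symbols of OZZZOZZOZZZOZZOZZ gives the pieces Z OZZ OZZ OZZ Z OZZ OZZ Z OZZ OZZ OZZ Z OZZ OZZ Z OZZ OZZ, which concatenate to the answer.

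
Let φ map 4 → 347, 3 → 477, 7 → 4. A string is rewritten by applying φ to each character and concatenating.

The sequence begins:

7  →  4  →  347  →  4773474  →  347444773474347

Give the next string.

47734743473473474447734743474773474

Replace each of the 15 characters of 347444773474347 in place — 477 347 4 347 347 347 4 4 477 347 4 347 477 347 4 — and concatenate.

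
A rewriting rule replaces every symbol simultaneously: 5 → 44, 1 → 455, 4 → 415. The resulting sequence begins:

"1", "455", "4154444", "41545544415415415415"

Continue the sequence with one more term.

Applying the rule to each of the 20 symbols of 41545544415415415415 gives the pieces 415 455 44 415 44 44 415 415 415 455 44 415 455 44 415 455 44 415 455 44, which concatenate to the answer.

41545544415444441541541545544415455444154554441545544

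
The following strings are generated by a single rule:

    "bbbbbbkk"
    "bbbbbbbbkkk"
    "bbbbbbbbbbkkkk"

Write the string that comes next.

Each string has the form b^{2n} k^{n-1}, where the shown terms are n = 3, 4, 5.
Setting n = 6 gives 12, 5 characters in each block.

bbbbbbbbbbbbkkkkk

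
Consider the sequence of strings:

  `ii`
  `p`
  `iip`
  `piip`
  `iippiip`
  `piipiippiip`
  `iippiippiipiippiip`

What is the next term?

piipiippiipiippiippiipiippiip

Each term (from the third on) is the two preceding terms concatenated in order: term 3 = ii·p = iip.
The next term joins piipiippiip and iippiippiipiippiip.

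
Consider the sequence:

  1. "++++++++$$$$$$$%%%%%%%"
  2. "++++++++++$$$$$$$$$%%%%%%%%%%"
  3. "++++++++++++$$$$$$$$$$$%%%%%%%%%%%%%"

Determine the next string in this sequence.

Each string has the form +^{2n+2} $^{2n+1} %^{3n-2}, where the shown terms are n = 3, 4, 5.
For the next term, n = 6, so the run lengths are 14, 13, 16.

++++++++++++++$$$$$$$$$$$$$%%%%%%%%%%%%%%%%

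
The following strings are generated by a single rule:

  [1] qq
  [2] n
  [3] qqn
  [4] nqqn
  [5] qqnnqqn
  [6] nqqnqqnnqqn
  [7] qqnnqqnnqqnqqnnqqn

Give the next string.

nqqnqqnnqqnqqnnqqnnqqnqqnnqqn

From term 3 onward, concatenate the second-to-last term with the last: qq·n = qqn, n·qqn = nqqn, …
Continuing: nqqnqqnnqqn · qqnnqqnnqqnqqnnqqn gives term 8.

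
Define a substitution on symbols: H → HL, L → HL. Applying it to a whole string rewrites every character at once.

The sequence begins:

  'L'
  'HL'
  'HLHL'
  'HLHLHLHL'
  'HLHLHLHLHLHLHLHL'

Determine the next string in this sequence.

HLHLHLHLHLHLHLHLHLHLHLHLHLHLHLHL

φ(HLHLHLHLHLHLHLHL) expands symbol-by-symbol to HL HL HL HL HL HL HL HL HL HL HL HL HL HL HL HL; joining the 16 pieces gives the next term.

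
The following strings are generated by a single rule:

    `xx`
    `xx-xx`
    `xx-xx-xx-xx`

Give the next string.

Every step duplicates the string with '-' between the halves.
Doubling xx-xx-xx-xx with '-' between the halves:

xx-xx-xx-xx-xx-xx-xx-xx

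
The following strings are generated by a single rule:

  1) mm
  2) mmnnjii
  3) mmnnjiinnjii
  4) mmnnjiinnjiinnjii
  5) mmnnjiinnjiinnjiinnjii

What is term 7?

Every step adds nnjii to the end: s(k+1) = s(k)·nnjii.
From mmnnjiinnjiinnjiinnjii, 2 further steps: mmnnjiinnjiinnjiinnjii → mmnnjiinnjiinnjiinnjiinnjii → (answer).

mmnnjiinnjiinnjiinnjiinnjiinnjii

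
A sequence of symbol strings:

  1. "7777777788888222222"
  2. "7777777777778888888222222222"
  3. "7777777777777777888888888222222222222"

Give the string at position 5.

7777777777777777777777778888888888888222222222222222222

Reading off run lengths: 7 runs 8, 12, 16; 8 runs 5, 7, 9; 2 runs 6, 9, 12 — each is linear in n, where the shown terms are n = 2, 3, 4.
For term 5, n = 6, so the run lengths are 24, 13, 18.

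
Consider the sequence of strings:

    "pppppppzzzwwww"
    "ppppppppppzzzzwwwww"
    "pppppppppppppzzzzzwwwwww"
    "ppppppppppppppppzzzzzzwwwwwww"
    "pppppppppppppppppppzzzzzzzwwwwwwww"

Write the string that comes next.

ppppppppppppppppppppppzzzzzzzzwwwwwwwww

Term n consists of 3n+1 p's, followed by n+1 z's, followed by n+2 w's, where the shown terms are n = 2, 3, 4, 5, 6.
For the next term, n = 7, so the run lengths are 22, 8, 9.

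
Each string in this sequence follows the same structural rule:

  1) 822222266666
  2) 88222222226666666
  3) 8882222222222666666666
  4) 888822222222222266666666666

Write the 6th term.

8888882222222222222222666666666666666

Term n consists of n-1 8's, followed by 2n+2 2's, followed by 2n+1 6's, where the shown terms are n = 2, 3, 4, 5.
At n = 7 the blocks have lengths 6, 16, 15.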